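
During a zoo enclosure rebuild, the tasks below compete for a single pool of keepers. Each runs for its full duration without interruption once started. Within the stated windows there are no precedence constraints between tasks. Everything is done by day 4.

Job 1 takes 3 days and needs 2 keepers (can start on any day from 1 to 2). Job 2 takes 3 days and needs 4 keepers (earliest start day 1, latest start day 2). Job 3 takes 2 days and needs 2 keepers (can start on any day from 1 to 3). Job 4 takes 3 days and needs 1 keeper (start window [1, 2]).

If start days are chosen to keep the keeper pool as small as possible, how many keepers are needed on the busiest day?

9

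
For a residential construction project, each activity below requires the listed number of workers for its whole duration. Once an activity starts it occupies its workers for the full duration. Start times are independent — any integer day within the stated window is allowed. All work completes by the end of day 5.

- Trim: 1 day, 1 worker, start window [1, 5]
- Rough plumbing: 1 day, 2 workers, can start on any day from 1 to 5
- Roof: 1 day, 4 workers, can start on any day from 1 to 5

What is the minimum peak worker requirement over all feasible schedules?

4

Early-start (Trim@1, Rough plumbing@1, Roof@1) gives peak 7: d1:7  d2:0  d3:0  d4:0  d5:0.
Shift Roof→2.
Schedule Trim@1, Rough plumbing@1, Roof@2: d1:3  d2:4  d3:0  d4:0  d5:0 — peak 4.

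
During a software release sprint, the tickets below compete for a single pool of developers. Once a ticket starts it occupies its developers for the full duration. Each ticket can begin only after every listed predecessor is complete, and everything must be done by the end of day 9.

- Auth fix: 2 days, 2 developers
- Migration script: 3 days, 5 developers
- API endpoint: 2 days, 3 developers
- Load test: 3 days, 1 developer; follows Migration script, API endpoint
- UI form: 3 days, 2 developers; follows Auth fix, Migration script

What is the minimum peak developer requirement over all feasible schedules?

5

Early-start (Auth fix@1, Migration script@1, API endpoint@1, Load test@4, UI form@4) gives peak 10: d1:10  d2:10  d3:5  d4:3  d5:3  d6:3  d7:0  d8:0  d9:0.
Shift Migration script→3, Load test→6, UI form→6.
Schedule Auth fix@1, Migration script@3, API endpoint@1, Load test@6, UI form@6: d1:5  d2:5  d3:5  d4:5  d5:5  d6:3  d7:3  d8:3  d9:0 — peak 5.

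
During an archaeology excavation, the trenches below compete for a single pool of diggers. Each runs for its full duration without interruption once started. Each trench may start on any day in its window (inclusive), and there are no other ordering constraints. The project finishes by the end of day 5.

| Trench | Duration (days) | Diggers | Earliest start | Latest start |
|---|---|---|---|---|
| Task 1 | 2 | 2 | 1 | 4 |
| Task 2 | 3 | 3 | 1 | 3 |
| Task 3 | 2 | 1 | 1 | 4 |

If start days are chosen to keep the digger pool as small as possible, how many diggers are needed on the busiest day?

Early-start (Task 1@1, Task 2@1, Task 3@1) gives peak 6: d1:6  d2:6  d3:3  d4:0  d5:0.
Shift Task 2→3.
Schedule Task 1@1, Task 2@3, Task 3@1: d1:3  d2:3  d3:3  d4:3  d5:3 — peak 3.
Total digger-days = 15 over 5 days ⇒ peak ≥ ⌈15/5⌉ = 3, so 3 is optimal.

3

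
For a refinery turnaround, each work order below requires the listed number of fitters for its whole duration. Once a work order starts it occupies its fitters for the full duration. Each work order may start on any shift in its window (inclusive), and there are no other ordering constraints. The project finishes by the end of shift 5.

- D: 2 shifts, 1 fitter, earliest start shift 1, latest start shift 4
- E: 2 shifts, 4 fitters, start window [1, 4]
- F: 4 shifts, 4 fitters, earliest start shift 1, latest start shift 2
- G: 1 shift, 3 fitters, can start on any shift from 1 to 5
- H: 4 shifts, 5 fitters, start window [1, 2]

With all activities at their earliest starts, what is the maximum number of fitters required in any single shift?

Early-start schedule: D@1, E@1, F@1, G@1, H@1.
Load per shift: shift 1: 17, shift 2: 14, shift 3: 9, shift 4: 9, shift 5: 0.
Peak is 17.

17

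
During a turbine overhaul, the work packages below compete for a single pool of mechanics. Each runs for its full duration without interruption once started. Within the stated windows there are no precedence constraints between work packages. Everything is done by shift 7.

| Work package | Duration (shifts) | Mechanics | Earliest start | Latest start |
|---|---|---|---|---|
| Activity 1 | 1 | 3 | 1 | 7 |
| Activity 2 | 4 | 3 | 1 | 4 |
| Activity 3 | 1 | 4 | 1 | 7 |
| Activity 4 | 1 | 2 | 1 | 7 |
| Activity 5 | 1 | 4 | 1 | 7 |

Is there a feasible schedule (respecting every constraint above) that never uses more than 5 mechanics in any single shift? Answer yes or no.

yes

Schedule Activity 1@1, Activity 2@2, Activity 3@6, Activity 4@1, Activity 5@7: s1:5  s2:3  s3:3  s4:3  s5:3  s6:4  s7:4 — peak 5 ≤ 5.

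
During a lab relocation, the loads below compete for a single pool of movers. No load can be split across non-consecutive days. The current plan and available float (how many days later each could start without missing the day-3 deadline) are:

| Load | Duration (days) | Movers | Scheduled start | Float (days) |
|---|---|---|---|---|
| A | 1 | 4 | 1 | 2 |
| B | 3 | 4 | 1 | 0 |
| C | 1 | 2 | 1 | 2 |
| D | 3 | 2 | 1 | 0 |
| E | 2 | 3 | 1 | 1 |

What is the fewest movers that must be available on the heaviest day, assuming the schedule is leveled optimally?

Early-start (A@1, B@1, C@1, D@1, E@1) gives peak 15: d1:15  d2:9  d3:6.
Shift C→2, E→2.
Schedule A@1, B@1, C@2, D@1, E@2: d1:10  d2:11  d3:9 — peak 11.
No arrangement of the 18 feasible schedules does better.

11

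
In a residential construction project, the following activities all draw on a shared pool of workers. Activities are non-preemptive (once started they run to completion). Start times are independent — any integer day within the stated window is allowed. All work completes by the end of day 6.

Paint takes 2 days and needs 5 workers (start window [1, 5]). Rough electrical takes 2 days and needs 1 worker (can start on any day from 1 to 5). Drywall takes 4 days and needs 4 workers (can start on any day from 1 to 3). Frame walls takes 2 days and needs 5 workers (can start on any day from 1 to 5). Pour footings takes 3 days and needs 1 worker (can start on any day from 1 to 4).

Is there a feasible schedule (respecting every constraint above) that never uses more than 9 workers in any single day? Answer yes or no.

Schedule Paint@1, Rough electrical@1, Drywall@3, Frame walls@4, Pour footings@1: d1:7  d2:7  d3:5  d4:9  d5:9  d6:4 — peak 9 ≤ 9.

yes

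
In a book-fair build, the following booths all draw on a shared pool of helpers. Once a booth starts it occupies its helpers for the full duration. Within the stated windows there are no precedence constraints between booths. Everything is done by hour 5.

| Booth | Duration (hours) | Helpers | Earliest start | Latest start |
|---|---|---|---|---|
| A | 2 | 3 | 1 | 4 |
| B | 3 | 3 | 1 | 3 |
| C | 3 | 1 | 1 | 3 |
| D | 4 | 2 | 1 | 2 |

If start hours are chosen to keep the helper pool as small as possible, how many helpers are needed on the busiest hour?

Early-start (A@1, B@1, C@1, D@1) gives peak 9: h1:9  h2:9  h3:6  h4:2  h5:0.
Shift B→3.
Schedule A@1, B@3, C@1, D@1: h1:6  h2:6  h3:6  h4:5  h5:3 — peak 6.
Total helper-hours = 26 over 5 hours ⇒ peak ≥ ⌈26/5⌉ = 6, so 6 is optimal.

6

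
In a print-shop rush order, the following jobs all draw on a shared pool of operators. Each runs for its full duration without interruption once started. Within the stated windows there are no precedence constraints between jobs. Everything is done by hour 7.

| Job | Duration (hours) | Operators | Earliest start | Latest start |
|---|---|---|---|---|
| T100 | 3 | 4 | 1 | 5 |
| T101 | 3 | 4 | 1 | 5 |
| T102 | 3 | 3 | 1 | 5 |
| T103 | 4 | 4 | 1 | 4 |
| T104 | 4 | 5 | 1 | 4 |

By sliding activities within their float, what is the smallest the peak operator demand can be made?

11

Early-start (T100@1, T101@1, T102@1, T103@1, T104@1) gives peak 20: h1:20  h2:20  h3:20  h4:9  h5:0  h6:0  h7:0.
Shift T103→4, T104→4.
Schedule T100@1, T101@1, T102@1, T103@4, T104@4: h1:11  h2:11  h3:11  h4:9  h5:9  h6:9  h7:9 — peak 11.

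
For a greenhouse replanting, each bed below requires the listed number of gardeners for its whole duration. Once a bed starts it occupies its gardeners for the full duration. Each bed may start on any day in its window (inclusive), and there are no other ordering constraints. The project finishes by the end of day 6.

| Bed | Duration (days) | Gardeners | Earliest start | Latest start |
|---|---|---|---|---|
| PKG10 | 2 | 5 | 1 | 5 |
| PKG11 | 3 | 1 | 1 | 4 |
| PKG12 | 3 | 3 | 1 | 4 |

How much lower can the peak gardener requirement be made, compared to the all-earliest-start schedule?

Early-start peak: d1:9  d2:9  d3:4  d4:0  d5:0  d6:0 ⇒ 9.
Leveled (PKG10@1, PKG11@3, PKG12@3): d1:5  d2:5  d3:4  d4:4  d5:4  d6:0 ⇒ 5.
Reduction 9 − 5 = 4.

4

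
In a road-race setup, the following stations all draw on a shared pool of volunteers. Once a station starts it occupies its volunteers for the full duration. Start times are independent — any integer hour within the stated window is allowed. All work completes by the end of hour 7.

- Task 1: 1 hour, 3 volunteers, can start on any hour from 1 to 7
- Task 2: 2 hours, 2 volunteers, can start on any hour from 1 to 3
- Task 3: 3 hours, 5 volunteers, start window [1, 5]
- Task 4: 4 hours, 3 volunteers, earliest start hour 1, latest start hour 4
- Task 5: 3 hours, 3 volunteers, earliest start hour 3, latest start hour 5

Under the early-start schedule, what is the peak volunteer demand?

13

Early-start schedule: Task 1@1, Task 2@1, Task 3@1, Task 4@1, Task 5@3.
Load per hour: hour 1: 13, hour 2: 10, hour 3: 11, hour 4: 6, hour 5: 3, hour 6: 0, hour 7: 0.
Peak is 13.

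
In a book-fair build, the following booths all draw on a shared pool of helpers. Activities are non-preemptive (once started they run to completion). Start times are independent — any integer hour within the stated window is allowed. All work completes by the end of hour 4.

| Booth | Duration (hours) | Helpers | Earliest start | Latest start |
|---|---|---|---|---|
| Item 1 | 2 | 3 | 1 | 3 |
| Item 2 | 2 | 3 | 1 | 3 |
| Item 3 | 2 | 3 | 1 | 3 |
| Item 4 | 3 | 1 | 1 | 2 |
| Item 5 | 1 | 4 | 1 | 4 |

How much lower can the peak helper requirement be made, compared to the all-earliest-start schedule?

7

Early-start peak: h1:14  h2:10  h3:1  h4:0 ⇒ 14.
Leveled (Item 1@1, Item 2@1, Item 3@3, Item 4@1, Item 5@4): h1:7  h2:7  h3:4  h4:7 ⇒ 7.
Reduction 14 − 7 = 7.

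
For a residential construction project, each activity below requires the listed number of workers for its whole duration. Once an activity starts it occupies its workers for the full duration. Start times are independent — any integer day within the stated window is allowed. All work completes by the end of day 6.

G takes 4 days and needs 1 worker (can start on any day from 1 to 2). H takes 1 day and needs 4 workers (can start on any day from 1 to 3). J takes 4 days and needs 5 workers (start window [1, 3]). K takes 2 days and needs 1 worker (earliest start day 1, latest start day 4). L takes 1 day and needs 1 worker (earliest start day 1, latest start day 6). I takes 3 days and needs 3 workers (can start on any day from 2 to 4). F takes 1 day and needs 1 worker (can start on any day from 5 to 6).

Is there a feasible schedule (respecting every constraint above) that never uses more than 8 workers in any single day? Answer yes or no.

no

The minimum achievable peak is 9; 8 < 9, so no feasible schedule stays within the cap.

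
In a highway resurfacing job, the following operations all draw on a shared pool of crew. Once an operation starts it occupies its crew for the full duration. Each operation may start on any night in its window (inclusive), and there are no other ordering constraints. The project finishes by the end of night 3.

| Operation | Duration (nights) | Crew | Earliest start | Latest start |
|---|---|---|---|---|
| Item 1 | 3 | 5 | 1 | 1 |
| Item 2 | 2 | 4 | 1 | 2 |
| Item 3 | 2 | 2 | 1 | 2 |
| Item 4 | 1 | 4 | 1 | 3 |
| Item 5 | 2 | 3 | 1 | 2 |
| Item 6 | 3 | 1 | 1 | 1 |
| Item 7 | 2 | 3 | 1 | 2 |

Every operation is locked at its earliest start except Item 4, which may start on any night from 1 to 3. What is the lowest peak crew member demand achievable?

Item 4@1: n1:22  n2:18  n3:6 → peak 22
Item 4@2: n1:18  n2:22  n3:6 → peak 22
Item 4@3: n1:18  n2:18  n3:10 → peak 18
Best is Item 4@3, peak 18.

18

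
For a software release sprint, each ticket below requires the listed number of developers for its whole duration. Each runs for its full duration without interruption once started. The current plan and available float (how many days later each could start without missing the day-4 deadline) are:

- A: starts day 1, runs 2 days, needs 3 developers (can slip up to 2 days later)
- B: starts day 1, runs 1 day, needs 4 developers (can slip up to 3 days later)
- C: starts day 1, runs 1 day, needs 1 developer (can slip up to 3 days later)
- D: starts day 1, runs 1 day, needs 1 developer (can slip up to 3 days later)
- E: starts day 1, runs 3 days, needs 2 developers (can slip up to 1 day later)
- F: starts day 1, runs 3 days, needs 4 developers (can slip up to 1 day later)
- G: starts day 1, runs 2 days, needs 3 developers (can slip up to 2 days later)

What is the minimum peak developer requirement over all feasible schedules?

Early-start (A@1, B@1, C@1, D@1, E@1, F@1, G@1) gives peak 18: d1:18  d2:12  d3:6  d4:0.
Shift E→2, F→2, G→3.
Schedule A@1, B@1, C@1, D@1, E@2, F@2, G@3: d1:9  d2:9  d3:9  d4:9 — peak 9.
Total developer-days = 36 over 4 days ⇒ peak ≥ ⌈36/4⌉ = 9, so 9 is optimal.

9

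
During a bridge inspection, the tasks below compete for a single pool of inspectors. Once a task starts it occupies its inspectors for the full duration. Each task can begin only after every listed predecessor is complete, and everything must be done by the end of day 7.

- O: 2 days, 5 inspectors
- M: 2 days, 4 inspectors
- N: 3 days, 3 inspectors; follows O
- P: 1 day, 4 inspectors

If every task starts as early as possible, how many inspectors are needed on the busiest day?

Early-start schedule: O@1, M@1, N@3, P@1.
Load per day: day 1: 13, day 2: 9, day 3: 3, day 4: 3, day 5: 3, day 6: 0, day 7: 0.
Peak is 13.

13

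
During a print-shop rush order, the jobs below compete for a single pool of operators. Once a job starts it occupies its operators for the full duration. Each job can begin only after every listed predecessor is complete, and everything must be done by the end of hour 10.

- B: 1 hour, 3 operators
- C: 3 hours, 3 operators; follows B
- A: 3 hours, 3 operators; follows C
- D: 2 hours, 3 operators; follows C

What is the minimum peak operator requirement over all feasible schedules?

3

Early-start (B@1, C@2, A@5, D@5) gives peak 6: h1:3  h2:3  h3:3  h4:3  h5:6  h6:6  h7:3  h8:0  h9:0  h10:0.
Shift D→8.
Schedule B@1, C@2, A@5, D@8: h1:3  h2:3  h3:3  h4:3  h5:3  h6:3  h7:3  h8:3  h9:3  h10:0 — peak 3.
Total operator-hours = 27 over 10 hours ⇒ peak ≥ ⌈27/10⌉ = 3, so 3 is optimal.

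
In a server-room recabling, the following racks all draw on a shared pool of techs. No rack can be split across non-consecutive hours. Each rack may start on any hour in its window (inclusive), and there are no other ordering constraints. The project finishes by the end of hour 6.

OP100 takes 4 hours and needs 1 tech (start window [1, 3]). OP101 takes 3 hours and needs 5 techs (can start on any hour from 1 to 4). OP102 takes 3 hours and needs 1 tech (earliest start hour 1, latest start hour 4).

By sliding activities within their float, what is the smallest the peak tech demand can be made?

Early-start (OP100@1, OP101@1, OP102@1) gives peak 7: h1:7  h2:7  h3:7  h4:1  h5:0  h6:0.
Shift OP102→4.
Schedule OP100@1, OP101@1, OP102@4: h1:6  h2:6  h3:6  h4:2  h5:1  h6:1 — peak 6.

6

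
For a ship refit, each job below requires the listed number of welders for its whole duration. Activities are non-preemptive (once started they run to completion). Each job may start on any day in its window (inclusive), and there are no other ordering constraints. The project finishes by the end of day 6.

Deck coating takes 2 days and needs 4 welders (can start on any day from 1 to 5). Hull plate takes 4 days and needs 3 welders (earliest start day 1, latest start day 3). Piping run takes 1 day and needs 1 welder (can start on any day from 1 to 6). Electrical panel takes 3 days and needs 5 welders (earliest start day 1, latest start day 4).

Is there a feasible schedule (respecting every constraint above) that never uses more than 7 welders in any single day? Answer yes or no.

no

The minimum achievable peak is 8; 7 < 8, so no feasible schedule stays within the cap.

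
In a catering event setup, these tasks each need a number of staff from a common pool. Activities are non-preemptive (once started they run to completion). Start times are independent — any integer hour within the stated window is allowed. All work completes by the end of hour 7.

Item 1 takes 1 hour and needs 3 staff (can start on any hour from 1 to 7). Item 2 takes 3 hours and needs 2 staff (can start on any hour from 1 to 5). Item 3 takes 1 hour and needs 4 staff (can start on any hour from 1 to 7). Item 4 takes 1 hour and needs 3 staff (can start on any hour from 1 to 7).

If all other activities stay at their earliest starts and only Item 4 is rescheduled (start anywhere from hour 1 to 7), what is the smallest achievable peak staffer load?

Item 4@1: h1:12  h2:2  h3:2  h4:0  h5:0  h6:0  h7:0 → peak 12
Item 4@2: h1:9  h2:5  h3:2  h4:0  h5:0  h6:0  h7:0 → peak 9
Item 4@3: h1:9  h2:2  h3:5  h4:0  h5:0  h6:0  h7:0 → peak 9
Item 4@4: h1:9  h2:2  h3:2  h4:3  h5:0  h6:0  h7:0 → peak 9
Item 4@5: h1:9  h2:2  h3:2  h4:0  h5:3  h6:0  h7:0 → peak 9
Item 4@6: h1:9  h2:2  h3:2  h4:0  h5:0  h6:3  h7:0 → peak 9
Item 4@7: h1:9  h2:2  h3:2  h4:0  h5:0  h6:0  h7:3 → peak 9
Best is Item 4@2, peak 9.

9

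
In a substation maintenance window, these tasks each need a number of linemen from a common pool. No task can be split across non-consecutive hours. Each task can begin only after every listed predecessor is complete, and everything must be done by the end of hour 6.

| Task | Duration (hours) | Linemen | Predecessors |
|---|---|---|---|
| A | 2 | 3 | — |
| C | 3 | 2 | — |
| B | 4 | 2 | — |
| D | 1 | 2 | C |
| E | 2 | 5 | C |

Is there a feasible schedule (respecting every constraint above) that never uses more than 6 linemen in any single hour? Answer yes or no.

no

The minimum achievable peak is 7; 6 < 7, so no feasible schedule stays within the cap.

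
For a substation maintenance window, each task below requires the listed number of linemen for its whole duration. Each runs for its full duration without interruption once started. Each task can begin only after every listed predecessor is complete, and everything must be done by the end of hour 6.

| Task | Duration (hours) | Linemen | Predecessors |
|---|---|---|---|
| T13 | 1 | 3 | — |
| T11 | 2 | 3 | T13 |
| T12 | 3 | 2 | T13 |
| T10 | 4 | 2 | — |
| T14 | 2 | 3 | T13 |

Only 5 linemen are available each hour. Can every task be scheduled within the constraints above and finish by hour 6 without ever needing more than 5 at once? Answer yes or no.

yes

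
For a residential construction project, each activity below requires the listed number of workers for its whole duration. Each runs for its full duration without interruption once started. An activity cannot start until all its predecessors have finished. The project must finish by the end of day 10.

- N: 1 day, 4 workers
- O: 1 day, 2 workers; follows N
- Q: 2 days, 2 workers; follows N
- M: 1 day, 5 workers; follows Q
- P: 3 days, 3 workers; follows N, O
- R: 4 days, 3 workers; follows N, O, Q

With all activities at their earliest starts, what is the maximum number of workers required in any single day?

11

Early-start schedule: N@1, O@2, Q@2, M@4, P@3, R@4.
Load per day: day 1: 4, day 2: 4, day 3: 5, day 4: 11, day 5: 6, day 6: 3, day 7: 3, day 8: 0, day 9: 0, day 10: 0.
Peak is 11.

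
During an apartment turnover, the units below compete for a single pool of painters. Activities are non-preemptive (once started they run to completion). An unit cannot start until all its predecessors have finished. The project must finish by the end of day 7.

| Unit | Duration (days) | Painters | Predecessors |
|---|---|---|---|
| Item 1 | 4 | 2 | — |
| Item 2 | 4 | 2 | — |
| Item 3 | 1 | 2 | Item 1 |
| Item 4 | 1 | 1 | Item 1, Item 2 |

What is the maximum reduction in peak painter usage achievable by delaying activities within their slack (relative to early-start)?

Early-start peak: d1:4  d2:4  d3:4  d4:4  d5:3  d6:0  d7:0 ⇒ 4.
Leveled (Item 1@1, Item 2@1, Item 3@5, Item 4@5): d1:4  d2:4  d3:4  d4:4  d5:3  d6:0  d7:0 ⇒ 4.
Reduction 4 − 4 = 0.

0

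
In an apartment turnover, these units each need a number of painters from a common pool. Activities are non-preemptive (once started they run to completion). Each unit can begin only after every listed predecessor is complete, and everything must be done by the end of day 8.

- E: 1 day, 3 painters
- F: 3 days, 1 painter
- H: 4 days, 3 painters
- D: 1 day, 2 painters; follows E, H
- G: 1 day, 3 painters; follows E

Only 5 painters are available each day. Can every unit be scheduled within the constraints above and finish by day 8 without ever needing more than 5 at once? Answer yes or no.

Schedule E@1, F@1, H@2, D@6, G@7: d1:4  d2:4  d3:4  d4:3  d5:3  d6:2  d7:3  d8:0 — peak 4 ≤ 5.

yes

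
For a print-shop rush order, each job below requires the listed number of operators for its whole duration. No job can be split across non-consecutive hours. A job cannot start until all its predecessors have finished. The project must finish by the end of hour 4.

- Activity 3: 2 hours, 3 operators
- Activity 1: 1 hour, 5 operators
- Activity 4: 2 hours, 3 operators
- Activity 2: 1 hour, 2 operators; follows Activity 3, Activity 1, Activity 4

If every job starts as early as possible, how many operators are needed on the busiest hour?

11

Early-start schedule: Activity 3@1, Activity 1@1, Activity 4@1, Activity 2@3.
Load per hour: hour 1: 11, hour 2: 6, hour 3: 2, hour 4: 0.
Peak is 11.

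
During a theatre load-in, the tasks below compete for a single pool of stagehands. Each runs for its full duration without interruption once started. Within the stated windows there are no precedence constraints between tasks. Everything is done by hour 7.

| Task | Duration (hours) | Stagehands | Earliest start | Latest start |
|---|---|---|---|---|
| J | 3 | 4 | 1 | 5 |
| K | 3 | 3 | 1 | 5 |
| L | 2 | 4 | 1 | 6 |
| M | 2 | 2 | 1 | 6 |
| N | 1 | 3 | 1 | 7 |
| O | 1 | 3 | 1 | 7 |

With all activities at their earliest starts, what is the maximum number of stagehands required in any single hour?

19

Early-start schedule: J@1, K@1, L@1, M@1, N@1, O@1.
Load per hour: hour 1: 19, hour 2: 13, hour 3: 7, hour 4: 0, hour 5: 0, hour 6: 0, hour 7: 0.
Peak is 19.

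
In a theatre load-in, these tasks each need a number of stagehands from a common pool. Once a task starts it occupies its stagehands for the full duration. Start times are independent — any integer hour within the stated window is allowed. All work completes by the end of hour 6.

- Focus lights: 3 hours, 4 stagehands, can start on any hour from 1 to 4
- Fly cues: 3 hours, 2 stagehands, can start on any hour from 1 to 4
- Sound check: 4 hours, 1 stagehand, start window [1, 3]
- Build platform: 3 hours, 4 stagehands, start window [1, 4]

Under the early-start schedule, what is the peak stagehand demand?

Early-start schedule: Focus lights@1, Fly cues@1, Sound check@1, Build platform@1.
Load per hour: hour 1: 11, hour 2: 11, hour 3: 11, hour 4: 1, hour 5: 0, hour 6: 0.
Peak is 11.

11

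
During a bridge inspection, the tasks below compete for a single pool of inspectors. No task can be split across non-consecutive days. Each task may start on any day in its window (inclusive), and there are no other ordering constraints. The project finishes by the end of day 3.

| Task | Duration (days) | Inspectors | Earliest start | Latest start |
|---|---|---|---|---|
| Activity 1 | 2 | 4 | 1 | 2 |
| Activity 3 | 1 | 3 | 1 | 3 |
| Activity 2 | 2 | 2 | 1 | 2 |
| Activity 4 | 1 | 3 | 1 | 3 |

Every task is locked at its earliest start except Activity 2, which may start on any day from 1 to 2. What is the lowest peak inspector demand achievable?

10

Activity 2@1: d1:12  d2:6  d3:0 → peak 12
Activity 2@2: d1:10  d2:6  d3:2 → peak 10
Best is Activity 2@2, peak 10.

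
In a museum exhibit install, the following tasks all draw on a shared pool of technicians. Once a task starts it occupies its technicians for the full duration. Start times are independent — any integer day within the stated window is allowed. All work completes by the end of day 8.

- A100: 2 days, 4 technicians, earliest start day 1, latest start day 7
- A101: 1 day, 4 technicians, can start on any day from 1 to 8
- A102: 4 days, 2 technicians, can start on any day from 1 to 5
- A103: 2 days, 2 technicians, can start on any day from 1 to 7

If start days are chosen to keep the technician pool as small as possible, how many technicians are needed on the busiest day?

4

Early-start (A100@1, A101@1, A102@1, A103@1) gives peak 12: d1:12  d2:8  d3:2  d4:2  d5:0  d6:0  d7:0  d8:0.
Shift A101→3, A102→4, A103→4.
Schedule A100@1, A101@3, A102@4, A103@4: d1:4  d2:4  d3:4  d4:4  d5:4  d6:2  d7:2  d8:0 — peak 4.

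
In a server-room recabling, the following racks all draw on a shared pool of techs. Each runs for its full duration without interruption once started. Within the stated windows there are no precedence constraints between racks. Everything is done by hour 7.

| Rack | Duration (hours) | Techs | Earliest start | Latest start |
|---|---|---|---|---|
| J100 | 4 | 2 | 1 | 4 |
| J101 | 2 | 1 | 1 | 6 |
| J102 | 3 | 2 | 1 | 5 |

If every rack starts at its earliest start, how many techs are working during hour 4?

At early start, hour 4 has: J100.
Demand: 2 = 2.

2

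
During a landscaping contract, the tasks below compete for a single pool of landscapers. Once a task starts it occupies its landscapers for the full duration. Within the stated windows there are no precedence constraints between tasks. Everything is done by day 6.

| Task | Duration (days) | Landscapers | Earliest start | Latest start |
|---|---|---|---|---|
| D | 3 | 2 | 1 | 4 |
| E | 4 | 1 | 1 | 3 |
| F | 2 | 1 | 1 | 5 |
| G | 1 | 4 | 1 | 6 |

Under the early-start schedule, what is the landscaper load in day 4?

1

At early start, day 4 has: E.
Demand: 1 = 1.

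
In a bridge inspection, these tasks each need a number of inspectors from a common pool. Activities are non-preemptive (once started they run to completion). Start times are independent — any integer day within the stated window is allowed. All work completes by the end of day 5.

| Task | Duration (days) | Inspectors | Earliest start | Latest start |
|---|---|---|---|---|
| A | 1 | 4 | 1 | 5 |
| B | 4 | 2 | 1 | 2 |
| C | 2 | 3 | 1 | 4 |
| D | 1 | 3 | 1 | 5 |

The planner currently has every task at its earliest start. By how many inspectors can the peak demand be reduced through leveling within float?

Early-start peak: d1:12  d2:5  d3:2  d4:2  d5:0 ⇒ 12.
Leveled (A@1, B@2, C@2, D@4): d1:4  d2:5  d3:5  d4:5  d5:2 ⇒ 5.
Reduction 12 − 5 = 7.

7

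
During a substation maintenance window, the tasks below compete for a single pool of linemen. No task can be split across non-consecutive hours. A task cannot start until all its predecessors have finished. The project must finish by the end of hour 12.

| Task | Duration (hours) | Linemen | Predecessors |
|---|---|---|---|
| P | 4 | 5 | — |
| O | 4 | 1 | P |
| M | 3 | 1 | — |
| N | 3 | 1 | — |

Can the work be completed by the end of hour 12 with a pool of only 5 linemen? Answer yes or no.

yes

Schedule P@1, O@5, M@5, N@5: h1:5  h2:5  h3:5  h4:5  h5:3  h6:3  h7:3  h8:1  h9:0  h10:0  h11:0  h12:0 — peak 5 ≤ 5.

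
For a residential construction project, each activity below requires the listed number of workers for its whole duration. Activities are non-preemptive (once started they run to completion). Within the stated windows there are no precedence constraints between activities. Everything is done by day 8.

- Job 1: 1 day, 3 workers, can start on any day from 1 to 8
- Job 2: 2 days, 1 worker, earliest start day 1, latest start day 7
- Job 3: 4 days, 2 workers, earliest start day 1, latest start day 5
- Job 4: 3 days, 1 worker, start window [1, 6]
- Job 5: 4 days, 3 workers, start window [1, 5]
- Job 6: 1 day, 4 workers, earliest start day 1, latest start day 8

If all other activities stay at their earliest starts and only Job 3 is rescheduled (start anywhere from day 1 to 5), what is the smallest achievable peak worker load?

Job 3@1: d1:14  d2:7  d3:6  d4:5  d5:0  d6:0  d7:0  d8:0 → peak 14
Job 3@2: d1:12  d2:7  d3:6  d4:5  d5:2  d6:0  d7:0  d8:0 → peak 12
Job 3@3: d1:12  d2:5  d3:6  d4:5  d5:2  d6:2  d7:0  d8:0 → peak 12
Job 3@4: d1:12  d2:5  d3:4  d4:5  d5:2  d6:2  d7:2  d8:0 → peak 12
Job 3@5: d1:12  d2:5  d3:4  d4:3  d5:2  d6:2  d7:2  d8:2 → peak 12
Best is Job 3@2, peak 12.

12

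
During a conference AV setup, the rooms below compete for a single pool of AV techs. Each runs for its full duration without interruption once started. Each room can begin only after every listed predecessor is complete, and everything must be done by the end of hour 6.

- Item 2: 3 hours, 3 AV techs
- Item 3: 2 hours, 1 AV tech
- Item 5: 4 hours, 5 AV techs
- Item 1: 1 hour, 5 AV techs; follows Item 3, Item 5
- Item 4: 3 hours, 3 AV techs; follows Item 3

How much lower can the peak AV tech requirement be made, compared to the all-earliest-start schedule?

Early-start peak: h1:9  h2:9  h3:11  h4:8  h5:8  h6:0 ⇒ 11.
Leveled (Item 2@1, Item 3@1, Item 5@1, Item 1@5, Item 4@4): h1:9  h2:9  h3:8  h4:8  h5:8  h6:3 ⇒ 9.
Reduction 11 − 9 = 2.

2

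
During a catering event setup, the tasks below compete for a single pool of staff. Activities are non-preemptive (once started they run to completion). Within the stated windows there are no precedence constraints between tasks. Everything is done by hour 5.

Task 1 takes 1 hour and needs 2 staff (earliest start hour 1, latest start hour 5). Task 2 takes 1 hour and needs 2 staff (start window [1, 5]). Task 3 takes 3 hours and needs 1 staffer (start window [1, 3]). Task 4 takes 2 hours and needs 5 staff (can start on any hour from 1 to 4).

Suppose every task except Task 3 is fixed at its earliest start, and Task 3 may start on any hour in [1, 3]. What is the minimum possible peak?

9

Task 3@1: h1:10  h2:6  h3:1  h4:0  h5:0 → peak 10
Task 3@2: h1:9  h2:6  h3:1  h4:1  h5:0 → peak 9
Task 3@3: h1:9  h2:5  h3:1  h4:1  h5:1 → peak 9
Best is Task 3@2, peak 9.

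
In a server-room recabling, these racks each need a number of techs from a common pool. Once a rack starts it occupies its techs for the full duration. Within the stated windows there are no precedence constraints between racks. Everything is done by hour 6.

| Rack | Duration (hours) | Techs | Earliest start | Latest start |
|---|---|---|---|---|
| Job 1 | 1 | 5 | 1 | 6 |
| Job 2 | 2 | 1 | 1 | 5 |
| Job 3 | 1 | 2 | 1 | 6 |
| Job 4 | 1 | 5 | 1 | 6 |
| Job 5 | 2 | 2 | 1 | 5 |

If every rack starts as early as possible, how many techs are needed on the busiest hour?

Early-start schedule: Job 1@1, Job 2@1, Job 3@1, Job 4@1, Job 5@1.
Load per hour: hour 1: 15, hour 2: 3, hour 3: 0, hour 4: 0, hour 5: 0, hour 6: 0.
Peak is 15.

15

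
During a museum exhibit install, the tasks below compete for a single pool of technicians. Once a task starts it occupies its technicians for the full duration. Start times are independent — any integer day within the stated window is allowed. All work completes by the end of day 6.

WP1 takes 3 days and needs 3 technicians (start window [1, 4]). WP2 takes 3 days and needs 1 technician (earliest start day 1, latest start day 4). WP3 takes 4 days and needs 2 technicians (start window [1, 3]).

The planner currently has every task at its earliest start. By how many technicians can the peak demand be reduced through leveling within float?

Early-start peak: d1:6  d2:6  d3:6  d4:2  d5:0  d6:0 ⇒ 6.
Leveled (WP1@1, WP2@4, WP3@1): d1:5  d2:5  d3:5  d4:3  d5:1  d6:1 ⇒ 5.
Reduction 6 − 5 = 1.

1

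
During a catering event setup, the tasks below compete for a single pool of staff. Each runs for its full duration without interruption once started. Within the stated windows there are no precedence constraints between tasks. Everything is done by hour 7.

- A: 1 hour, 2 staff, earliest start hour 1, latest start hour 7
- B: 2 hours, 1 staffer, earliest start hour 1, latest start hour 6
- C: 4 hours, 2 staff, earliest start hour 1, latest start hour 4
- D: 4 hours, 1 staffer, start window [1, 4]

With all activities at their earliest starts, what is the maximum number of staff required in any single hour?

Early-start schedule: A@1, B@1, C@1, D@1.
Load per hour: hour 1: 6, hour 2: 4, hour 3: 3, hour 4: 3, hour 5: 0, hour 6: 0, hour 7: 0.
Peak is 6.

6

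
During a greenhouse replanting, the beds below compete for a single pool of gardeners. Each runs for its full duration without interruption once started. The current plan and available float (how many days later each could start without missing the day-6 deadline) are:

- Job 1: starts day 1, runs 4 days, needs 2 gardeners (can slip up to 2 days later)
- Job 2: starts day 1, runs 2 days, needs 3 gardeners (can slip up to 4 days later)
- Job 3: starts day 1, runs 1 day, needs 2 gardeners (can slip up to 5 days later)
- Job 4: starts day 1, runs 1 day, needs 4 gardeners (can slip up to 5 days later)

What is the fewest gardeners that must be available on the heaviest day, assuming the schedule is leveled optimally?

5

Early-start (Job 1@1, Job 2@1, Job 3@1, Job 4@1) gives peak 11: d1:11  d2:5  d3:2  d4:2  d5:0  d6:0.
Shift Job 3→3, Job 4→5.
Schedule Job 1@1, Job 2@1, Job 3@3, Job 4@5: d1:5  d2:5  d3:4  d4:2  d5:4  d6:0 — peak 5.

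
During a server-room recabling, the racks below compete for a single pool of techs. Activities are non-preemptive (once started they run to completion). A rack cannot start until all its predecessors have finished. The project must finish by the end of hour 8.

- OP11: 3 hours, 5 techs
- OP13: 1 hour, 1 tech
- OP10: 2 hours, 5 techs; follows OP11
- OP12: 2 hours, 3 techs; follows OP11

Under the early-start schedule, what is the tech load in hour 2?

At early start, hour 2 has: OP11.
Demand: 5 = 5.

5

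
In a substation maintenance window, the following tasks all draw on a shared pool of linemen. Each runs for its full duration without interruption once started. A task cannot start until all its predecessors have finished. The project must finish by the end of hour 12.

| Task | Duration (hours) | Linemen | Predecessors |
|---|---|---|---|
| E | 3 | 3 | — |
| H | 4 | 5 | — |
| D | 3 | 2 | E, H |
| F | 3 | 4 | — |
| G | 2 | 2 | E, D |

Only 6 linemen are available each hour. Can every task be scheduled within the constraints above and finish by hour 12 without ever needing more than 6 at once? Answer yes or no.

Schedule E@1, H@4, D@8, F@8, G@11: h1:3  h2:3  h3:3  h4:5  h5:5  h6:5  h7:5  h8:6  h9:6  h10:6  h11:2  h12:2 — peak 6 ≤ 6.

yes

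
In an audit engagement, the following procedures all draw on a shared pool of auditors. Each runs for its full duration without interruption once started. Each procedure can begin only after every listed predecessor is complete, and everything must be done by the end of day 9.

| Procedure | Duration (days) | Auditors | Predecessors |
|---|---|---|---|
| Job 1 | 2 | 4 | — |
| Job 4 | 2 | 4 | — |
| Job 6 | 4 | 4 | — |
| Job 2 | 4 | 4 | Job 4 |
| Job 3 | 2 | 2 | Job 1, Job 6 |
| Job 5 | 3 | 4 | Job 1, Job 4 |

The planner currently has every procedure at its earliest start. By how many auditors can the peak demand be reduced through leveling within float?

4

Early-start peak: d1:12  d2:12  d3:12  d4:12  d5:10  d6:6  d7:0  d8:0  d9:0 ⇒ 12.
Leveled (Job 1@1, Job 4@1, Job 6@3, Job 2@3, Job 3@7, Job 5@7): d1:8  d2:8  d3:8  d4:8  d5:8  d6:8  d7:6  d8:6  d9:4 ⇒ 8.
Reduction 12 − 8 = 4.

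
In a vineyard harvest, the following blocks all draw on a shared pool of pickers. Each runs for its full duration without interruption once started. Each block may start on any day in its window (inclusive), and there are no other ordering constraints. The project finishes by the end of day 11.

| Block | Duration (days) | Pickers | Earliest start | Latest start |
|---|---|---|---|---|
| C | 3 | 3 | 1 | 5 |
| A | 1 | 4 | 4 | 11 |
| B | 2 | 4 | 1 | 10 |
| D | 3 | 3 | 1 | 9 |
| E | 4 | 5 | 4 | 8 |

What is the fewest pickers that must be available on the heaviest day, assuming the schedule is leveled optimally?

Early-start (C@1, A@4, B@1, D@1, E@4) gives peak 10: d1:10  d2:10  d3:6  d4:9  d5:5  d6:5  d7:5  d8:0  d9:0  d10:0  d11:0.
Shift B→5, E→7.
Schedule C@1, A@4, B@5, D@1, E@7: d1:6  d2:6  d3:6  d4:4  d5:4  d6:4  d7:5  d8:5  d9:5  d10:5  d11:0 — peak 6.

6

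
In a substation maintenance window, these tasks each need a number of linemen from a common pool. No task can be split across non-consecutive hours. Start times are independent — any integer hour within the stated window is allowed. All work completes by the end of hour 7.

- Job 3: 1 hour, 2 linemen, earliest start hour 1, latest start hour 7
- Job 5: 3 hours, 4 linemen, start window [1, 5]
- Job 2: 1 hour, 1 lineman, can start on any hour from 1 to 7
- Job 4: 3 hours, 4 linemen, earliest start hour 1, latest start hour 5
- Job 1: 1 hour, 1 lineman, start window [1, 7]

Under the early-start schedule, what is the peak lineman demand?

12

Early-start schedule: Job 3@1, Job 5@1, Job 2@1, Job 4@1, Job 1@1.
Load per hour: hour 1: 12, hour 2: 8, hour 3: 8, hour 4: 0, hour 5: 0, hour 6: 0, hour 7: 0.
Peak is 12.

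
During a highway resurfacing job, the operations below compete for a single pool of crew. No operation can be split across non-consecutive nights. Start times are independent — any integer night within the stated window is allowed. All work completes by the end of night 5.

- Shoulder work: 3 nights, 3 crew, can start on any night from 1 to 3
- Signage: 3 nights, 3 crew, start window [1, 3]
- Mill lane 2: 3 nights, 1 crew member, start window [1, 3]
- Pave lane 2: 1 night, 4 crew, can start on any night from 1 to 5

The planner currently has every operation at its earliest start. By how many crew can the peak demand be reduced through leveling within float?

Early-start peak: n1:11  n2:7  n3:7  n4:0  n5:0 ⇒ 11.
Leveled (Shoulder work@1, Signage@1, Mill lane 2@1, Pave lane 2@4): n1:7  n2:7  n3:7  n4:4  n5:0 ⇒ 7.
Reduction 11 − 7 = 4.

4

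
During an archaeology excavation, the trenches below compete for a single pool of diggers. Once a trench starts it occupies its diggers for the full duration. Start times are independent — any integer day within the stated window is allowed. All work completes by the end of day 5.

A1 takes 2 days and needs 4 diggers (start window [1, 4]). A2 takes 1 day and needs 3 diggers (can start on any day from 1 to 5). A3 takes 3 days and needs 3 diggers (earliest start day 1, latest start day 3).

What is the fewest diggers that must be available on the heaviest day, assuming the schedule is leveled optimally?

6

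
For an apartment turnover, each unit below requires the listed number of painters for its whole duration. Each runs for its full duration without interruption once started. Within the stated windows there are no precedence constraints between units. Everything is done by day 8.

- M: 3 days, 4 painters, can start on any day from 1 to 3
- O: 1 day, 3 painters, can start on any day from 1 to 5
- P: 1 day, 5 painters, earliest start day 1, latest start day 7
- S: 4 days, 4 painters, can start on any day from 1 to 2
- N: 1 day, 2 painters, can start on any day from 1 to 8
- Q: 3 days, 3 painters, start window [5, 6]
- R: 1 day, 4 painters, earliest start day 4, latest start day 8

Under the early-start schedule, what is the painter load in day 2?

8

At early start, day 2 has: M, S.
Demand: 4 + 4 = 8.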